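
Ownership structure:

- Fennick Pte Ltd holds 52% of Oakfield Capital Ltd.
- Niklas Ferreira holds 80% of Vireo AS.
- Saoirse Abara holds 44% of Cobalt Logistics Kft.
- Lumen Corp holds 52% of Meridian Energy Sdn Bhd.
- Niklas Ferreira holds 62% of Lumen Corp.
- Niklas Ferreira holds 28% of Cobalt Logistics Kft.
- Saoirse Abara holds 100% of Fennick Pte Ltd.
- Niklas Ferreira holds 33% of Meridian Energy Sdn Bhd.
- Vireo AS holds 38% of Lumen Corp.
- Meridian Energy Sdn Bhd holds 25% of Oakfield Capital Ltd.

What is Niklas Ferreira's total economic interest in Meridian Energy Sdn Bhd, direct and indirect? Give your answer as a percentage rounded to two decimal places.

81.05%

Niklas reaches Meridian along 3 paths.
Via Vireo → Lumen: 80% × 38% × 52% = 15.808%.
Via Lumen: 62% × 52% = 32.24%.
Direct stake: 33% = 33%.
Total: 15.808% + 32.24% + 33% = 81.048%.
Rounded: 81.05%.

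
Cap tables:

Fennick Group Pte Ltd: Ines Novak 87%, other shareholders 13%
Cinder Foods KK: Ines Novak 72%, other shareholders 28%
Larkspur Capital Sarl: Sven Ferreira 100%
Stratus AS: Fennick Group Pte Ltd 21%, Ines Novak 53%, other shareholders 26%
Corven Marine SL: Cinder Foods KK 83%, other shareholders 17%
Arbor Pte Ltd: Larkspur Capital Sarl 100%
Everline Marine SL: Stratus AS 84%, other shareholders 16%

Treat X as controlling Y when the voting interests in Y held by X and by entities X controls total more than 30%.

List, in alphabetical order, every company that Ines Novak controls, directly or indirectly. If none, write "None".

Cinder Foods KK, Corven Marine SL, Everline Marine SL, Fennick Group Pte Ltd, Stratus AS

Ines holds 87% of Fennick, so Ines controls Fennick.
Ines holds 72% of Cinder, so Ines controls Cinder.
Fennick and Ines together hold 21% + 53% = 74% of Stratus, so Ines controls Stratus.
Cinder holds 83% of Corven, so Ines controls Corven.
Stratus holds 84% of Everline, so Ines controls Everline.
No other company's threshold is met.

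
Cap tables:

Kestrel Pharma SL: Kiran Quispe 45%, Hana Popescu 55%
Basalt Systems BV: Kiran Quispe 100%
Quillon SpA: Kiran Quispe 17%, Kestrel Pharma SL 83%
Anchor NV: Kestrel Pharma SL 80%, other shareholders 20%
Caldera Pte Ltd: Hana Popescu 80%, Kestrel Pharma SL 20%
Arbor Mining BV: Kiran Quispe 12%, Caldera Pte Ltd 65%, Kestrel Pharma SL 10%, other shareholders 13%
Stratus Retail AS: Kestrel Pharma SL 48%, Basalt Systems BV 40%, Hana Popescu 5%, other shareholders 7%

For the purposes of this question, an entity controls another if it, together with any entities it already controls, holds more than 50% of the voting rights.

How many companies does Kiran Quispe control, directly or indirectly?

Kiran holds 100% of Basalt, so Kiran controls Basalt.
No other company's threshold is met.
Kiran controls 1 company.

1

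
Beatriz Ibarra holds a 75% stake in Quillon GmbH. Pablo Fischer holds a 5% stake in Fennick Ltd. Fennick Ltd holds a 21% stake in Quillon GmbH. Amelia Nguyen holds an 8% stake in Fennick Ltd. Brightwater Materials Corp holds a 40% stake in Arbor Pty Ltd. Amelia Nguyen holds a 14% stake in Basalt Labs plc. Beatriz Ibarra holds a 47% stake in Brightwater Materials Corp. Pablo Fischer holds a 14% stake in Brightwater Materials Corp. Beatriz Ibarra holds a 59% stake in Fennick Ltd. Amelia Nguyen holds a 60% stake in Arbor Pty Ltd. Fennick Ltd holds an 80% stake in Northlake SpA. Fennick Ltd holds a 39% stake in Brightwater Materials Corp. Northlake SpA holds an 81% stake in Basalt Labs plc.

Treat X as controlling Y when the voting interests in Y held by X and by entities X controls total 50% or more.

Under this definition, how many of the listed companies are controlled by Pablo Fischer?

Pablo's largest direct stake is 14% in Brightwater, which does not meet the threshold.
Pablo controls 0 companies.

0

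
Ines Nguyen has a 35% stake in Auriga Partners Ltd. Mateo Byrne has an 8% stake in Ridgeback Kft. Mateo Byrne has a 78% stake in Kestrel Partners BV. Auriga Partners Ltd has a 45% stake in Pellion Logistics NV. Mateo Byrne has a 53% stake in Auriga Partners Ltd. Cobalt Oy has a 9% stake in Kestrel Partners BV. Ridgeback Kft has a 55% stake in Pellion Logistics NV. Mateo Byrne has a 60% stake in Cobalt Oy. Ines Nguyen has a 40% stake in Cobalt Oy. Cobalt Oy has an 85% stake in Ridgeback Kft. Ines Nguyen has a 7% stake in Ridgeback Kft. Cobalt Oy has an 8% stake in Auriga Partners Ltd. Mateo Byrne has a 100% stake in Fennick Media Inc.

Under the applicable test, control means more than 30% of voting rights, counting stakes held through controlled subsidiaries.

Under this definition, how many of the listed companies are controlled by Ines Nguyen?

4

Ines holds 40% of Cobalt, so Ines controls Cobalt.
Ines and Cobalt together hold 35% + 8% = 43% of Auriga, so Ines controls Auriga.
Cobalt and Ines together hold 85% + 7% = 92% of Ridgeback, so Ines controls Ridgeback.
Auriga and Ridgeback together hold 45% + 55% = 100% of Pellion, so Ines controls Pellion.
No other company's threshold is met.
Ines controls 4 companies.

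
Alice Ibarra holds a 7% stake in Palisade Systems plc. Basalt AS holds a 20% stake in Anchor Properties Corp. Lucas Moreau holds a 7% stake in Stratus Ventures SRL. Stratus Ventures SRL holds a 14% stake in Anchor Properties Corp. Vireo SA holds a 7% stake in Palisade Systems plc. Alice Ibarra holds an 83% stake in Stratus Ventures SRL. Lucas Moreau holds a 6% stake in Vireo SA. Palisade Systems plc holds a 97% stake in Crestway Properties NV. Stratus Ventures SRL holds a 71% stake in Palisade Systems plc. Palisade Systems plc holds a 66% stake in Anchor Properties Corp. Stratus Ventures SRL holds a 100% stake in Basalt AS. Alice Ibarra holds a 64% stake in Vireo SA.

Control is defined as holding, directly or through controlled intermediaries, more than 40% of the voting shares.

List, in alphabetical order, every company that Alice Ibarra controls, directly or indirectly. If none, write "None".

Alice holds 64% of Vireo, so Alice controls Vireo.
Alice holds 83% of Stratus, so Alice controls Stratus.
Stratus holds 100% of Basalt, so Alice controls Basalt.
Vireo and Stratus and Alice together hold 7% + 71% + 7% = 85% of Palisade, so Alice controls Palisade.
Palisade and Stratus and Basalt together hold 66% + 14% + 20% = 100% of Anchor, so Alice controls Anchor.
Palisade holds 97% of Crestway, so Alice controls Crestway.

Anchor Properties Corp, Basalt AS, Crestway Properties NV, Palisade Systems plc, Stratus Ventures SRL, Vireo SA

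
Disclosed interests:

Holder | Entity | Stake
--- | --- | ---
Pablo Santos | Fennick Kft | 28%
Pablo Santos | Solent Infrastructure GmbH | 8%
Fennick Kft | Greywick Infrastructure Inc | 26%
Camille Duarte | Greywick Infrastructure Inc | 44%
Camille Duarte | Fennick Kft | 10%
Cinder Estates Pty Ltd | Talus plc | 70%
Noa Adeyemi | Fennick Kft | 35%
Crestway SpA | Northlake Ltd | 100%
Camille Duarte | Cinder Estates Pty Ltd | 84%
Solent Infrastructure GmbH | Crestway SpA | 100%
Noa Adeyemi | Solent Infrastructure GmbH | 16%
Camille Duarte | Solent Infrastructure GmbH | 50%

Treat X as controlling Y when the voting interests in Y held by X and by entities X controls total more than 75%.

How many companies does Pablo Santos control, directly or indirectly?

0

Pablo's largest direct stake is 28% in Fennick, which does not meet the threshold.
Pablo controls 0 companies.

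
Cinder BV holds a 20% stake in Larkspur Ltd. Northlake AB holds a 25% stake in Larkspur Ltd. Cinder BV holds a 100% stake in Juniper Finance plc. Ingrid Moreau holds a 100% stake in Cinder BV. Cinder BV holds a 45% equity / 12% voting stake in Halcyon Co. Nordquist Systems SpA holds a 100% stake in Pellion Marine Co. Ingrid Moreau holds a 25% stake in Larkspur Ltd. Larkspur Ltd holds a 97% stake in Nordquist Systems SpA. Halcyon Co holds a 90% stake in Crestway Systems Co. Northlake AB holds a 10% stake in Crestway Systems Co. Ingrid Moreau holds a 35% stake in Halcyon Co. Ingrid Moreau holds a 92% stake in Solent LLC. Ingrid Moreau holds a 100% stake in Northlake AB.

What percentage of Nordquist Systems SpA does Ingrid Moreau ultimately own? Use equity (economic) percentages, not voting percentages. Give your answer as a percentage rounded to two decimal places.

67.90%

Ingrid reaches Nordquist along 3 paths.
Via Northlake → Larkspur: 100% × 25% × 97% = 24.25%.
Via Larkspur: 25% × 97% = 24.25%.
Via Cinder → Larkspur: 100% × 20% × 97% = 19.4%.
Total: 24.25% + 24.25% + 19.4% = 67.9%.
Rounded: 67.90%.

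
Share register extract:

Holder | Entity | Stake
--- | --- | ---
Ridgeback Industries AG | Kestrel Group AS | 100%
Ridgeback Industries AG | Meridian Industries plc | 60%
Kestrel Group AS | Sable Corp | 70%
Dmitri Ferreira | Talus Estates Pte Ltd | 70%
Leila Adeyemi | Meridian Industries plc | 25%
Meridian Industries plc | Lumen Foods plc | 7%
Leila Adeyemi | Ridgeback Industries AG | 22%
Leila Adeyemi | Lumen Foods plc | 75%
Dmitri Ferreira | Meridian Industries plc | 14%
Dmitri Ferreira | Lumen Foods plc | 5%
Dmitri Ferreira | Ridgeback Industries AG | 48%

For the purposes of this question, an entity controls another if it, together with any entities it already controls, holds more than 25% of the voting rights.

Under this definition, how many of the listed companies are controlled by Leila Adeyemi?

1

Leila holds 75% of Lumen, so Leila controls Lumen.
No other company's threshold is met.
Leila controls 1 company.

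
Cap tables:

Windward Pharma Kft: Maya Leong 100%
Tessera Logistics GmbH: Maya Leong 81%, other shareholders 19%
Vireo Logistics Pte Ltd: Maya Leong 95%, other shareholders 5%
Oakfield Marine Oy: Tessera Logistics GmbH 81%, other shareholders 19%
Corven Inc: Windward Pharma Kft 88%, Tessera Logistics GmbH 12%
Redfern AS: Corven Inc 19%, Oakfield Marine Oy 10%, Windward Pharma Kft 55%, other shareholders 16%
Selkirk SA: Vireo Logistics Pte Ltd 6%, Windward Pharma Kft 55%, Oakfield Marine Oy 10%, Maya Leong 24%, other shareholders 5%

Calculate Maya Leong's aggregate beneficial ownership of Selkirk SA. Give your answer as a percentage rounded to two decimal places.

91.26%

Maya reaches Selkirk along 4 paths.
Via Vireo: 95% × 6% = 5.7%.
Via Windward: 100% × 55% = 55%.
Via Tessera → Oakfield: 81% × 81% × 10% = 6.561%.
Direct stake: 24% = 24%.
Total: 5.7% + 55% + 6.561% + 24% = 91.261%.
Rounded: 91.26%.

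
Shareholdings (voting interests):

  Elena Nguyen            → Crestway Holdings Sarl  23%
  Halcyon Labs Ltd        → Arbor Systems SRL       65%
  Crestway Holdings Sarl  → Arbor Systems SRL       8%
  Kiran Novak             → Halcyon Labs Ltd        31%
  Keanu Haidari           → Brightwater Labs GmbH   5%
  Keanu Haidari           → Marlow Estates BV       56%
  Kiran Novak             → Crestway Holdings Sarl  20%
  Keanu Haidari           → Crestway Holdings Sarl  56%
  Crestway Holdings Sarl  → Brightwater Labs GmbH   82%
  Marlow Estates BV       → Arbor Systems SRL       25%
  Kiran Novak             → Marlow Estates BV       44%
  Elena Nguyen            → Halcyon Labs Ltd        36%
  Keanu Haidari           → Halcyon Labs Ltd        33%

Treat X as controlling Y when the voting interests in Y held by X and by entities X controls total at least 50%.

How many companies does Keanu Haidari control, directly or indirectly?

Keanu holds 56% of Crestway, so Keanu controls Crestway.
Keanu holds 56% of Marlow, so Keanu controls Marlow.
Keanu and Crestway together hold 5% + 82% = 87% of Brightwater, so Keanu controls Brightwater.
No other company's threshold is met.
Keanu controls 3 companies.

3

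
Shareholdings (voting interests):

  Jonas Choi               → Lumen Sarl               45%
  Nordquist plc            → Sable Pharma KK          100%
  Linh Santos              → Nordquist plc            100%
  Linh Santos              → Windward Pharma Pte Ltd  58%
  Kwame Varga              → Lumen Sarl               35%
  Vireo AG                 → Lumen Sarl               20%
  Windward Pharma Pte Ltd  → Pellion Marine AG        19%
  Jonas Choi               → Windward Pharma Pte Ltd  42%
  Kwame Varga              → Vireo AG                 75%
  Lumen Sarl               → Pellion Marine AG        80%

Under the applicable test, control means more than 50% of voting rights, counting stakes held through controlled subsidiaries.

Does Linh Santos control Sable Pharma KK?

Yes

Linh holds 100% of Nordquist, so Linh controls Nordquist.
Nordquist holds 100% of Sable, so Linh controls Sable.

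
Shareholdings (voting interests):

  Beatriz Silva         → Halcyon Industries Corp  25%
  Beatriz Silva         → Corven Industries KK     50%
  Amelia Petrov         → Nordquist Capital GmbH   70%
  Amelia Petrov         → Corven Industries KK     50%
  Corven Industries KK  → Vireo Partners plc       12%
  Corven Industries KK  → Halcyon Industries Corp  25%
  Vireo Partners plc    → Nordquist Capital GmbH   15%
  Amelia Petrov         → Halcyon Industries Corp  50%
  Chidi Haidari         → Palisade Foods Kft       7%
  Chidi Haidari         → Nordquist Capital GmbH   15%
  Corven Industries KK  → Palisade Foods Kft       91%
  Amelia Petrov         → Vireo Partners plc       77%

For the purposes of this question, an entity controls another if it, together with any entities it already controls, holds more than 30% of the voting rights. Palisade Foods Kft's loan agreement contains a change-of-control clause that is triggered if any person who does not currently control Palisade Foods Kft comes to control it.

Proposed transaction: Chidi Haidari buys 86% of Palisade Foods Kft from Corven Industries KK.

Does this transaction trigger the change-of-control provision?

The purchase adds only to Chidi's holdings (Corven's stake shrinks), so Chidi is the only person who could newly come to control Palisade.
Chidi's largest direct stake is 15% in Nordquist, which does not meet the threshold, so Chidi controls no company.
In Palisade, Chidi's side holds only 7%, not > 30%.
So before the transaction, Chidi does not control Palisade.
After the purchase, Chidi's direct stake in Palisade rises to 7% + 86% = 93%, and Corven's stake falls to 5%.
Chidi holds 93% of Palisade, so Chidi controls Palisade.
Chidi did not control Palisade before and does after, so the clause is triggered.

Yes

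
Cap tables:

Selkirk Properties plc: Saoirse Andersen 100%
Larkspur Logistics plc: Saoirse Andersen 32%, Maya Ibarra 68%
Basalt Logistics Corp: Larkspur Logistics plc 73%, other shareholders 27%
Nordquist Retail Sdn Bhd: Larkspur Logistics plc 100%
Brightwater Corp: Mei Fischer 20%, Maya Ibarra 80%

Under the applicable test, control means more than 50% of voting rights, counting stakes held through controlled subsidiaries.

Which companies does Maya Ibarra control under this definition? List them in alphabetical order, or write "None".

Maya holds 68% of Larkspur, so Maya controls Larkspur.
Larkspur holds 73% of Basalt, so Maya controls Basalt.
Larkspur holds 100% of Nordquist, so Maya controls Nordquist.
Maya holds 80% of Brightwater, so Maya controls Brightwater.
No other company's threshold is met.

Basalt Logistics Corp, Brightwater Corp, Larkspur Logistics plc, Nordquist Retail Sdn Bhd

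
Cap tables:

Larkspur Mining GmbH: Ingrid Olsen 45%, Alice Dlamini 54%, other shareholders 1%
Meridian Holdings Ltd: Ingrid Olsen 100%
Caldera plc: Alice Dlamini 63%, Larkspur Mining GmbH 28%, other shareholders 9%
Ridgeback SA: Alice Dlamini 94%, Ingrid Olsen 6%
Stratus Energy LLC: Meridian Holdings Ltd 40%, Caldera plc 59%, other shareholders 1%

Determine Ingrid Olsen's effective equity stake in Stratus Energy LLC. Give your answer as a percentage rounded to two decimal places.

47.43%

Ingrid reaches Stratus along 2 paths.
Via Meridian: 100% × 40% = 40%.
Via Larkspur → Caldera: 45% × 28% × 59% = 7.434%.
Total: 40% + 7.434% = 47.434%.
Rounded: 47.43%.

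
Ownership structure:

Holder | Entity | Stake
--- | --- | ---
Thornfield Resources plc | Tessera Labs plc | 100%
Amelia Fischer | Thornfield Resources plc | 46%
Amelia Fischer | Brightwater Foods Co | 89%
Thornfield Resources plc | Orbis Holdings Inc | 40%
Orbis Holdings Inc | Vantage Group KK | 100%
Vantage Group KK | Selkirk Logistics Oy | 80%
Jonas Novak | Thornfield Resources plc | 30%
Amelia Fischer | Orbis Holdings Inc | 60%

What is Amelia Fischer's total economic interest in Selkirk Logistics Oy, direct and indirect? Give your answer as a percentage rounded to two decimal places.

Amelia reaches Selkirk along 2 paths.
Via Orbis → Vantage: 60% × 100% × 80% = 48%.
Via Thornfield → Orbis → Vantage: 46% × 40% × 100% × 80% = 14.72%.
Total: 48% + 14.72% = 62.72%.

62.72%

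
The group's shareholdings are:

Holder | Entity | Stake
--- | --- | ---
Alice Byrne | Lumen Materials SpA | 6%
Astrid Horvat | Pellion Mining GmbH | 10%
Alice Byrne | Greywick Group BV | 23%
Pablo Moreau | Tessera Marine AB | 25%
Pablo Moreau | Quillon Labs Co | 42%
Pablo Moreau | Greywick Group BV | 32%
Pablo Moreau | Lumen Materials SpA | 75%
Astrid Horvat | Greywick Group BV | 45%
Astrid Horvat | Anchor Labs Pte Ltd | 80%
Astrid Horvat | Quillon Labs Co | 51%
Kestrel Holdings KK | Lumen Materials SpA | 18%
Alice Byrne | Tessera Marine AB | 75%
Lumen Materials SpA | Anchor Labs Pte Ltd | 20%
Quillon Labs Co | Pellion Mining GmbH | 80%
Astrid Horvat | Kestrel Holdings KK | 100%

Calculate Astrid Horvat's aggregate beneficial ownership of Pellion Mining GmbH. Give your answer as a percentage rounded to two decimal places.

50.80%

Astrid reaches Pellion along 2 paths.
Via Quillon: 51% × 80% = 40.8%.
Direct stake: 10% = 10%.
Total: 40.8% + 10% = 50.8%.
Rounded: 50.80%.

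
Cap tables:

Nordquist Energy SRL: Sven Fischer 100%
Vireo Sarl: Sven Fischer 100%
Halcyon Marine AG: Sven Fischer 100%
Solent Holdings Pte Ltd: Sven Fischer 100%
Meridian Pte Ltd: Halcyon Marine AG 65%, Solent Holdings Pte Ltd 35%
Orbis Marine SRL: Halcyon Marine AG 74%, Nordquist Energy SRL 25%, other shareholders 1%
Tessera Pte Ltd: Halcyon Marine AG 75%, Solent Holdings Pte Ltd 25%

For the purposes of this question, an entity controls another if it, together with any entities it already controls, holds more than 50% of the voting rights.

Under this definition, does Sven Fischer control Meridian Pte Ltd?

Yes

Sven holds 100% of Solent, so Sven controls Solent.
Sven holds 100% of Halcyon, so Sven controls Halcyon.
Halcyon and Solent together hold 65% + 35% = 100% of Meridian, so Sven controls Meridian.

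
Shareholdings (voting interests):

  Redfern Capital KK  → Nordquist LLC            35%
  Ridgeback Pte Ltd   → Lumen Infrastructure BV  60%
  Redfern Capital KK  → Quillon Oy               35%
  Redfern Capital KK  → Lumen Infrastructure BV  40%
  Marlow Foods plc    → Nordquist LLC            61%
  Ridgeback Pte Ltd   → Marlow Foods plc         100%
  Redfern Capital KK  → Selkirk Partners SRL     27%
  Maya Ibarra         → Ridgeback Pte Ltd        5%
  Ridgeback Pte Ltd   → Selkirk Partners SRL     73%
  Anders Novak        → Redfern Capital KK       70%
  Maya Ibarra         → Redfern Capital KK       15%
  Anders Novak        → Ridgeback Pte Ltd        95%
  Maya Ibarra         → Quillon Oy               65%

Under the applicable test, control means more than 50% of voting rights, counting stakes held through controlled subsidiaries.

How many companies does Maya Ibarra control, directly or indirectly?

Maya holds 65% of Quillon, so Maya controls Quillon.
No other company's threshold is met.
Maya controls 1 company.

1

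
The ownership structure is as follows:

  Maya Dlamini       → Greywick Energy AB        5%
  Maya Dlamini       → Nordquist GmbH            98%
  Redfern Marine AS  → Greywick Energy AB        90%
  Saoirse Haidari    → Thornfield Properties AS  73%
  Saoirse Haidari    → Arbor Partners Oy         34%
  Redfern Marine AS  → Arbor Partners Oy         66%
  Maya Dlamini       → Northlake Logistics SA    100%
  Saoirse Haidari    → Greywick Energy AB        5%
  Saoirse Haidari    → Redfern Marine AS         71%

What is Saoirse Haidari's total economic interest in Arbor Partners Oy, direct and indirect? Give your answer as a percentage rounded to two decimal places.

Saoirse reaches Arbor along 2 paths.
Via Redfern: 71% × 66% = 46.86%.
Direct stake: 34% = 34%.
Total: 46.86% + 34% = 80.86%.

80.86%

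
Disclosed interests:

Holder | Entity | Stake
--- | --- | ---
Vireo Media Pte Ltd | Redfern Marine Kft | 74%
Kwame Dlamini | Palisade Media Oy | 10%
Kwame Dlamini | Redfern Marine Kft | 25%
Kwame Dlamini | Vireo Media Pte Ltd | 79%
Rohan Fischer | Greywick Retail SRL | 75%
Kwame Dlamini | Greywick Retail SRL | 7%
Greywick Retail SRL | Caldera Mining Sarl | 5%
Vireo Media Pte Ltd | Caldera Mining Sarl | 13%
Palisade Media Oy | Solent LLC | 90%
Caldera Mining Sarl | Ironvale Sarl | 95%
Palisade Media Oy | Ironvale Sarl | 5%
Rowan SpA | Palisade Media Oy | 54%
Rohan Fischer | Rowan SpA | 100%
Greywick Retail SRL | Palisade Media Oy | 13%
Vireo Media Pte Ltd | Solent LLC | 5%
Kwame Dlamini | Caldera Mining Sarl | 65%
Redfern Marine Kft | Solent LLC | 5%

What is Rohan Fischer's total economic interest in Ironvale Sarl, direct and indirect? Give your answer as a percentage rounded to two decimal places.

Rohan reaches Ironvale along 3 paths.
Via Greywick → Caldera: 75% × 5% × 95% = 3.5625%.
Via Rowan → Palisade: 100% × 54% × 5% = 2.7%.
Via Greywick → Palisade: 75% × 13% × 5% = 0.4875%.
Total: 3.5625% + 2.7% + 0.4875% = 6.75%.

6.75%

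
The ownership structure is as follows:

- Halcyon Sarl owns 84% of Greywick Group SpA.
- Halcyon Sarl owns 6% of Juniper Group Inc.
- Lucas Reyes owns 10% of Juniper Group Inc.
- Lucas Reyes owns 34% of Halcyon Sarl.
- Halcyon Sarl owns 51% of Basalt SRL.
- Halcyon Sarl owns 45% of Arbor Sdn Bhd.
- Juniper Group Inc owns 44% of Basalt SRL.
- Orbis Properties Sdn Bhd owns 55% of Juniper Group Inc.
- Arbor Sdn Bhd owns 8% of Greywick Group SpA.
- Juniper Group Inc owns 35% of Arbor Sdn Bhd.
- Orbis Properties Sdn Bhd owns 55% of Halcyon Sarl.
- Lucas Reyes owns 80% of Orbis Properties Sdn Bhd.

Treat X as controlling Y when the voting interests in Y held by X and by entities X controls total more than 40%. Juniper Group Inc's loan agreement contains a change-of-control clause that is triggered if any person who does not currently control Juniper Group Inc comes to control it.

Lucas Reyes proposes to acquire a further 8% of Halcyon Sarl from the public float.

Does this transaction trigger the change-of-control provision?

No

The purchase changes only Lucas's holdings, so Lucas is the only person who could newly come to control Juniper.
Lucas holds 80% of Orbis, so Lucas controls Orbis.
Lucas and Orbis together hold 34% + 55% = 89% of Halcyon, so Lucas controls Halcyon.
Orbis and Lucas and Halcyon together hold 55% + 10% + 6% = 71% of Juniper, so Lucas controls Juniper.
So Lucas already controls Juniper before the transaction.
After the purchase, Lucas's direct stake in Halcyon rises to 34% + 8% = 42%.
Lucas controlled Juniper already, so this is not a new person acquiring control; every other person's position is unchanged or reduced.
No new person acquires control, so the clause is not triggered.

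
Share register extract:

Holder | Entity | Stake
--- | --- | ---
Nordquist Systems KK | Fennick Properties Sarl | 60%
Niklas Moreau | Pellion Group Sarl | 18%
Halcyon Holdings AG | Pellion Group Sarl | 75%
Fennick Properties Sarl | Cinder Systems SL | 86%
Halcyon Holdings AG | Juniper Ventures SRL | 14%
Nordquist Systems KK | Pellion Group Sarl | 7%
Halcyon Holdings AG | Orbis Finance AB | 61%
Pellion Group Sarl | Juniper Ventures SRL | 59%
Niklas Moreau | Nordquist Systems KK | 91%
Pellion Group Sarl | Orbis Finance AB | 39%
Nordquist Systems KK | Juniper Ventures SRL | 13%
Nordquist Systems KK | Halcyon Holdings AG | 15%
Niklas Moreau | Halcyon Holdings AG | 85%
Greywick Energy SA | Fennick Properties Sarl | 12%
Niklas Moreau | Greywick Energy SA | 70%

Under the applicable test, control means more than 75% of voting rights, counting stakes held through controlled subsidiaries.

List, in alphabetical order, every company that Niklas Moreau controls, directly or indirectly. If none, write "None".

Halcyon Holdings AG, Juniper Ventures SRL, Nordquist Systems KK, Orbis Finance AB, Pellion Group Sarl

Niklas holds 91% of Nordquist, so Niklas controls Nordquist.
Nordquist and Niklas together hold 15% + 85% = 100% of Halcyon, so Niklas controls Halcyon.
Niklas and Nordquist and Halcyon together hold 18% + 7% + 75% = 100% of Pellion, so Niklas controls Pellion.
Pellion and Halcyon together hold 39% + 61% = 100% of Orbis, so Niklas controls Orbis.
Nordquist and Halcyon and Pellion together hold 13% + 14% + 59% = 86% of Juniper, so Niklas controls Juniper.
No other company's threshold is met.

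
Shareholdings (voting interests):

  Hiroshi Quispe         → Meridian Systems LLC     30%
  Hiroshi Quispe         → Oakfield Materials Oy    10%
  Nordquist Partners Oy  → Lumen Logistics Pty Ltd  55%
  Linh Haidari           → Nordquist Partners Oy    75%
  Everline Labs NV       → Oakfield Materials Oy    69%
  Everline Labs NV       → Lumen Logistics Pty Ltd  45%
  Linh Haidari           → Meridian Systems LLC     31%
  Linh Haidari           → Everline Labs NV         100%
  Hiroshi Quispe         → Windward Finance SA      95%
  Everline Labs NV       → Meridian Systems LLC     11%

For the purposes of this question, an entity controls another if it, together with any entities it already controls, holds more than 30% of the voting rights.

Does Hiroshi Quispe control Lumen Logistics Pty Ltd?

No

Hiroshi holds 95% of Windward, so Hiroshi controls Windward.
Neither Hiroshi nor any entity Hiroshi controls holds any voting interest in Lumen.
So Hiroshi does not control Lumen.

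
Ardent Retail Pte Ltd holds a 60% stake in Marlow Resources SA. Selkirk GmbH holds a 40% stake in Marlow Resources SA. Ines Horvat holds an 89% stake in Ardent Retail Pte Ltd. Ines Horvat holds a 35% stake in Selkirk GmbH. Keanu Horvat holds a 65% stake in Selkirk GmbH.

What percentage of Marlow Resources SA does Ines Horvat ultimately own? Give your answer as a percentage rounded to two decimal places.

Ines reaches Marlow along 2 paths.
Via Selkirk: 35% × 40% = 14%.
Via Ardent: 89% × 60% = 53.4%.
Total: 14% + 53.4% = 67.4%.
Rounded: 67.40%.

67.40%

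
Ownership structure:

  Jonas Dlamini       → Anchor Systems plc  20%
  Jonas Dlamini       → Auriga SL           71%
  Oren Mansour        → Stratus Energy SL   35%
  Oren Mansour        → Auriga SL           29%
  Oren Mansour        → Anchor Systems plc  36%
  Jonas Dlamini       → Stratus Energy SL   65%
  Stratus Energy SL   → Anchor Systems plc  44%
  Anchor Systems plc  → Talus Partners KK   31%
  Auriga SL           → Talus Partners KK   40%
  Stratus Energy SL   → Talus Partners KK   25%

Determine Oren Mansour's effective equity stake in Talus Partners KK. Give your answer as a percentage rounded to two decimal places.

36.28%

Oren reaches Talus along 4 paths.
Via Stratus → Anchor: 35% × 44% × 31% = 4.774%.
Via Anchor: 36% × 31% = 11.16%.
Via Stratus: 35% × 25% = 8.75%.
Via Auriga: 29% × 40% = 11.6%.
Total: 4.774% + 11.16% + 8.75% + 11.6% = 36.284%.
Rounded: 36.28%.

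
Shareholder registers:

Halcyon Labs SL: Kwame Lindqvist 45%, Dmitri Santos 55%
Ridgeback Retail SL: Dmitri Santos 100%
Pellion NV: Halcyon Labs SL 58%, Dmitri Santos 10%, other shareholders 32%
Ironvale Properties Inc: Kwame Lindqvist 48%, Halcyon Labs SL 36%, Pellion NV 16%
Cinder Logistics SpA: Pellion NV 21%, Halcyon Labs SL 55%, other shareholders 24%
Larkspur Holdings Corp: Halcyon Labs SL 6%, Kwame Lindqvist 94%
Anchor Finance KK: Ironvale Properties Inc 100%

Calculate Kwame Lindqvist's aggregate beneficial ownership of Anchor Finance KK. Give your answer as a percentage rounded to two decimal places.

68.38%

Kwame reaches Anchor along 3 paths.
Via Ironvale: 48% × 100% = 48%.
Via Halcyon → Ironvale: 45% × 36% × 100% = 16.2%.
Via Halcyon → Pellion → Ironvale: 45% × 58% × 16% × 100% = 4.176%.
Total: 48% + 16.2% + 4.176% = 68.376%.
Rounded: 68.38%.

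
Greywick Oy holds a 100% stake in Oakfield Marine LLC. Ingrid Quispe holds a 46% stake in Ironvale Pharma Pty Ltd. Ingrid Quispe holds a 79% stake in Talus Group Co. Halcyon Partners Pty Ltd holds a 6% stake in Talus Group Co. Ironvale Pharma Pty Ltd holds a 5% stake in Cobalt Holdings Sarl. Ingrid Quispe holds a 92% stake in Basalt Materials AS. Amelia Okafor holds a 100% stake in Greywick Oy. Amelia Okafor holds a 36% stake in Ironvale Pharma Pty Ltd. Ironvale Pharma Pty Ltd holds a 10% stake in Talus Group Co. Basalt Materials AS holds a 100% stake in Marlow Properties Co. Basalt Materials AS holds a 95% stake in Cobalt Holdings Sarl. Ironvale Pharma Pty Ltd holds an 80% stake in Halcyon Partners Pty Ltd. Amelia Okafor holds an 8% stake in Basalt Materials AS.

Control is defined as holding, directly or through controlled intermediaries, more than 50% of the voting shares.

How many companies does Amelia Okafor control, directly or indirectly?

2

Amelia holds 100% of Greywick, so Amelia controls Greywick.
Greywick holds 100% of Oakfield, so Amelia controls Oakfield.
No other company's threshold is met.
Amelia controls 2 companies.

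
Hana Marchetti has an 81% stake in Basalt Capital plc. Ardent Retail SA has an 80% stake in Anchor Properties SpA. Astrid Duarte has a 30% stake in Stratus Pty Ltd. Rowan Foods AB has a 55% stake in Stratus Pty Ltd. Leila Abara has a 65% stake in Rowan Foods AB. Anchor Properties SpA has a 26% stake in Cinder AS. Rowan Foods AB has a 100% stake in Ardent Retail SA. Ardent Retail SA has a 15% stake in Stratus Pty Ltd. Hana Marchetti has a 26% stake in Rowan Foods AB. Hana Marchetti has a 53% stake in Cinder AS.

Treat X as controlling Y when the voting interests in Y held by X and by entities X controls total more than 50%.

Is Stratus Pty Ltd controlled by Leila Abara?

Leila holds 65% of Rowan, so Leila controls Rowan.
Rowan holds 100% of Ardent, so Leila controls Ardent.
Ardent and Rowan together hold 15% + 55% = 70% of Stratus, so Leila controls Stratus.

Yes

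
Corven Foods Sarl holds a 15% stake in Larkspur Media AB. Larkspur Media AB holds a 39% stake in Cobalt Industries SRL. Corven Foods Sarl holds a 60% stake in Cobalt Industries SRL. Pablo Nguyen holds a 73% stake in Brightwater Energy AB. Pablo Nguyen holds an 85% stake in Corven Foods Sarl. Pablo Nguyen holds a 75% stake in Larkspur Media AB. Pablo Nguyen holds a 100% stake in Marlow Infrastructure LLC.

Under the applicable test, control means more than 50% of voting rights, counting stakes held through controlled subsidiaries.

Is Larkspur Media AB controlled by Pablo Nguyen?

Yes

Pablo holds 85% of Corven, so Pablo controls Corven.
Pablo and Corven together hold 75% + 15% = 90% of Larkspur, so Pablo controls Larkspur.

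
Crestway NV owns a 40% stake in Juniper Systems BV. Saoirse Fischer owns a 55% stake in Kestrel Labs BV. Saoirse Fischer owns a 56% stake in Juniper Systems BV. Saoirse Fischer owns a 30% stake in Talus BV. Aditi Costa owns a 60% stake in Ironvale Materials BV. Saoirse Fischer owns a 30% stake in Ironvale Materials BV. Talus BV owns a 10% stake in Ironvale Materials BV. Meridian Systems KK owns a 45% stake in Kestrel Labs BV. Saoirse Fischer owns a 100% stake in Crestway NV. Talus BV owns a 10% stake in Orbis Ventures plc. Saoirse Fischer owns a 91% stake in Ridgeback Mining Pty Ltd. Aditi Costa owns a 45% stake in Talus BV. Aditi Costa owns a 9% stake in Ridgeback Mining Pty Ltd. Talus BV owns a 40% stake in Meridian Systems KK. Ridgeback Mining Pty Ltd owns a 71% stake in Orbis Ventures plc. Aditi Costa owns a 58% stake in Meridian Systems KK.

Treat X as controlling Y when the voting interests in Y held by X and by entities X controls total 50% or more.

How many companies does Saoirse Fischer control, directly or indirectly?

Saoirse holds 100% of Crestway, so Saoirse controls Crestway.
Saoirse holds 91% of Ridgeback, so Saoirse controls Ridgeback.
Saoirse holds 55% of Kestrel, so Saoirse controls Kestrel.
Saoirse and Crestway together hold 56% + 40% = 96% of Juniper, so Saoirse controls Juniper.
Ridgeback holds 71% of Orbis, so Saoirse controls Orbis.
No other company's threshold is met.
Saoirse controls 5 companies.

5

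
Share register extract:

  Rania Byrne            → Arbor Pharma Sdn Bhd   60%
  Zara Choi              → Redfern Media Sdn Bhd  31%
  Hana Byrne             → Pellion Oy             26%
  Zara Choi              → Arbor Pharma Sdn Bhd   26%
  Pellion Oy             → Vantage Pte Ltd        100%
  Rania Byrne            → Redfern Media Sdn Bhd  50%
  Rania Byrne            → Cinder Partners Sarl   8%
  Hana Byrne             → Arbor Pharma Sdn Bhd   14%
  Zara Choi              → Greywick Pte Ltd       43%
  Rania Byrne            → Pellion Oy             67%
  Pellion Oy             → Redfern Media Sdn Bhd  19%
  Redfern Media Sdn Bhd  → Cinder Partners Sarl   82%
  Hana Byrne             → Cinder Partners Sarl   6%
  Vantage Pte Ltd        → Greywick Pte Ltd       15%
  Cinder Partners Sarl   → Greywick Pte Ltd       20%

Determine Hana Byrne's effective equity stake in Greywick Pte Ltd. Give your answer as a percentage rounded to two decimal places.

5.91%

Hana reaches Greywick along 3 paths.
Via Cinder: 6% × 20% = 1.2%.
Via Pellion → Redfern → Cinder: 26% × 19% × 82% × 20% = 0.81016%.
Via Pellion → Vantage: 26% × 100% × 15% = 3.9%.
Total: 1.2% + 0.81016% + 3.9% = 5.91016%.
Rounded: 5.91%.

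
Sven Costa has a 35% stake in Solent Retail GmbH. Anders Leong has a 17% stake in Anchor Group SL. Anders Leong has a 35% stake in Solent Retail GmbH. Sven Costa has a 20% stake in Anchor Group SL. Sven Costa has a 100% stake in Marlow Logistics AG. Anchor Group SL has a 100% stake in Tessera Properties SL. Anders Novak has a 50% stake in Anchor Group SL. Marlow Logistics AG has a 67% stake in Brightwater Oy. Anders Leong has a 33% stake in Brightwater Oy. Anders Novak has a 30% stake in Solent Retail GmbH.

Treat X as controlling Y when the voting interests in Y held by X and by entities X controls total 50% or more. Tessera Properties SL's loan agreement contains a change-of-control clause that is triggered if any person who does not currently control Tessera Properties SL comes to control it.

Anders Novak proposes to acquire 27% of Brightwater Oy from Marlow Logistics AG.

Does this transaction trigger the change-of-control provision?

The purchase adds only to Anders Novak's holdings (Marlow's stake shrinks), so Anders Novak is the only person who could newly come to control Tessera.
Anders Novak holds 50% of Anchor, so Anders Novak controls Anchor.
Anchor holds 100% of Tessera, so Anders Novak controls Tessera.
So Anders Novak already controls Tessera before the transaction.
After the purchase, Anders Novak holds 27% of Brightwater directly, and Marlow's stake falls to 40%.
Anders Novak controlled Tessera already, so this is not a new person acquiring control; every other person's position is unchanged or reduced.
No new person acquires control, so the clause is not triggered.

No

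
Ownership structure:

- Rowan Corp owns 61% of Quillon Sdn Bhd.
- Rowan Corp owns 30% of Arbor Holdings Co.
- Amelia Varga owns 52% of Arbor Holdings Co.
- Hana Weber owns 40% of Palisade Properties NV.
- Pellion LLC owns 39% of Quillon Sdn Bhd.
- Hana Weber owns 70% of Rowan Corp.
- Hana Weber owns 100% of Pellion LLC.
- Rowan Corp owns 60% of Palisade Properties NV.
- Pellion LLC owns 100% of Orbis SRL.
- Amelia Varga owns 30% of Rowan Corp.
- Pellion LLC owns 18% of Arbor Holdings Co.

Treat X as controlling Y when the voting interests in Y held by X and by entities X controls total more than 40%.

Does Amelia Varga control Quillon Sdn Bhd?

No

Amelia holds 52% of Arbor, so Amelia controls Arbor.
Neither Amelia nor any entity Amelia controls holds any voting interest in Quillon.
So Amelia does not control Quillon.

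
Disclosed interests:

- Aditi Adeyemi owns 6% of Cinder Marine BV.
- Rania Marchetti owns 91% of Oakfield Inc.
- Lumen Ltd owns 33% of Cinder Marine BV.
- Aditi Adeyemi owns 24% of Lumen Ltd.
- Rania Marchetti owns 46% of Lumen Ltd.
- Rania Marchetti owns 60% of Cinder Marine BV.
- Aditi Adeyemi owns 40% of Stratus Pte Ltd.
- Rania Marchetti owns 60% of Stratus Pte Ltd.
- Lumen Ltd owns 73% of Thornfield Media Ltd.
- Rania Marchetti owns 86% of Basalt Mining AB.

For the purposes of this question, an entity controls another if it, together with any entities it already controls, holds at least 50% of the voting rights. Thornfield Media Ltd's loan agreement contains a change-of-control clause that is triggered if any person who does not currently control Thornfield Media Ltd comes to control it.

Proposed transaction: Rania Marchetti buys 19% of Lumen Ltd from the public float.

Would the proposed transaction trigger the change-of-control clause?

Yes

The purchase changes only Rania's holdings, so Rania is the only person who could newly come to control Thornfield.
Rania holds 60% of Cinder, so Rania controls Cinder.
Rania holds 91% of Oakfield, so Rania controls Oakfield.
Rania holds 86% of Basalt, so Rania controls Basalt.
Rania holds 60% of Stratus, so Rania controls Stratus.
Neither Rania nor any entity Rania controls holds any voting interest in Thornfield.
So before the transaction, Rania does not control Thornfield.
After the purchase, Rania's direct stake in Lumen rises to 46% + 19% = 65%.
Rania holds 65% of Lumen, so Rania controls Lumen.
Lumen holds 73% of Thornfield, so Rania controls Thornfield.
Rania did not control Thornfield before and does after, so the clause is triggered.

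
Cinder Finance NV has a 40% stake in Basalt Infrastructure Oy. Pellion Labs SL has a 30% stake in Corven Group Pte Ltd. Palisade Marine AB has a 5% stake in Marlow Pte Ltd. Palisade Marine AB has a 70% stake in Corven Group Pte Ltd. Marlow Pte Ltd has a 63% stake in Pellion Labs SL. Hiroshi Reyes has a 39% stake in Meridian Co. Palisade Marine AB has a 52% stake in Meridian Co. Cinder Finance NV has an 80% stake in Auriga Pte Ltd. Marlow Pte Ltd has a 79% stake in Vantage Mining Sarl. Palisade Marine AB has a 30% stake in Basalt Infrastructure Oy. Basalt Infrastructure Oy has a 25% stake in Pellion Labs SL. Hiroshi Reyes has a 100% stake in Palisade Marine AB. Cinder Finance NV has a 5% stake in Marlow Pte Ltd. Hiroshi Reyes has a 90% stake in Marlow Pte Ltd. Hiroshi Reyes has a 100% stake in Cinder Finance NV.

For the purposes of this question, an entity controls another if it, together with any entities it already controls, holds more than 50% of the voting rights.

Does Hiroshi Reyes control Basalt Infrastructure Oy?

Yes

Hiroshi holds 100% of Cinder, so Hiroshi controls Cinder.
Hiroshi holds 100% of Palisade, so Hiroshi controls Palisade.
Palisade and Cinder together hold 30% + 40% = 70% of Basalt, so Hiroshi controls Basalt.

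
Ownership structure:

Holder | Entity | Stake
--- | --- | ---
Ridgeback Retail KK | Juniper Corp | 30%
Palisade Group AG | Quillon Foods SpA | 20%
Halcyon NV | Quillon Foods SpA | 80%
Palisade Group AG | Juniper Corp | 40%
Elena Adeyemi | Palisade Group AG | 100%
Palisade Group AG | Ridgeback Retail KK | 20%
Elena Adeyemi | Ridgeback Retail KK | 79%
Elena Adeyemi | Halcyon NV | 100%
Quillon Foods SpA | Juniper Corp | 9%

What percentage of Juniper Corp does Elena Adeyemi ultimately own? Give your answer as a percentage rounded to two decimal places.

78.70%

Elena reaches Juniper along 5 paths.
Via Ridgeback: 79% × 30% = 23.7%.
Via Palisade → Ridgeback: 100% × 20% × 30% = 6%.
Via Palisade: 100% × 40% = 40%.
Via Palisade → Quillon: 100% × 20% × 9% = 1.8%.
Via Halcyon → Quillon: 100% × 80% × 9% = 7.2%.
Total: 23.7% + 6% + 40% + 1.8% + 7.2% = 78.7%.
Rounded: 78.70%.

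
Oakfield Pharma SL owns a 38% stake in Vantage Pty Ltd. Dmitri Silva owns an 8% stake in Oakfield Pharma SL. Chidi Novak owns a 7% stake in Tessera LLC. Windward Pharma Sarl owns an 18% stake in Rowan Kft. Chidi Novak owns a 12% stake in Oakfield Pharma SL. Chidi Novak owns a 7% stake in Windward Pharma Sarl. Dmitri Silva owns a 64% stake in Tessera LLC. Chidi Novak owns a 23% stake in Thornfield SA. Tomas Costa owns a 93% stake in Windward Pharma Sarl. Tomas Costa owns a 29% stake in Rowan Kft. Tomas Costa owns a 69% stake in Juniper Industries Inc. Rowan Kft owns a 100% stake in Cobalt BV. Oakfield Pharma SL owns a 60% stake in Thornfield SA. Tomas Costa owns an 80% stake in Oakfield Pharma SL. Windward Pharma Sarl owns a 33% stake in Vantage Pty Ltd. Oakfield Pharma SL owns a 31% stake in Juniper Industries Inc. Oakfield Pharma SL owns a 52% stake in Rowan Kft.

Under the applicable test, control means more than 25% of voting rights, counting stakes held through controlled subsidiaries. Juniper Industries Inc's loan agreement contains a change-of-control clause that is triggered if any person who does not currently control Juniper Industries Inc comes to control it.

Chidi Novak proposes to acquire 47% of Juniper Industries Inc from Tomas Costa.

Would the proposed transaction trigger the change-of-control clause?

The purchase adds only to Chidi's holdings (Tomas's stake shrinks), so Chidi is the only person who could newly come to control Juniper.
Chidi's largest direct stake is 23% in Thornfield, which does not meet the threshold, so Chidi controls no company.
Neither Chidi nor any entity Chidi controls holds any voting interest in Juniper.
So before the transaction, Chidi does not control Juniper.
After the purchase, Chidi holds 47% of Juniper directly, and Tomas's stake falls to 22%.
Chidi holds 47% of Juniper, so Chidi controls Juniper.
Chidi did not control Juniper before and does after, so the clause is triggered.

Yes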